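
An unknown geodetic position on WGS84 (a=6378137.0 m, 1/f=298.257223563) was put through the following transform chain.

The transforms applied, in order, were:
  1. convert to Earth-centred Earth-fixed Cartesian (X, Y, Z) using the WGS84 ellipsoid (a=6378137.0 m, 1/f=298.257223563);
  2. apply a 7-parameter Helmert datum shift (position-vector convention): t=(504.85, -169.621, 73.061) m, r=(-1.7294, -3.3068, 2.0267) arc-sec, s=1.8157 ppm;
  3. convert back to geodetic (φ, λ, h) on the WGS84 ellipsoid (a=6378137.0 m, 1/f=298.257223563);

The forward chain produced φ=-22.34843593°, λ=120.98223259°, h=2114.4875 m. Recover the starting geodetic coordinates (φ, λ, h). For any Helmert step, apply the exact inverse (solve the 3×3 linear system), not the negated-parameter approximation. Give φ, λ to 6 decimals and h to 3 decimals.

start: φ=-22.348436°, λ=120.982233°, h=2114.488 m
→ ECEF (a=6378137.000, f=1/298.257223563): X=-3039152.9247, Y=5061554.5291, Z=-2410946.4816
→ Helmert⁻¹: X=-3039641.1716, Y=5061765.0403, Z=-2410923.9942
→ geod (Bowring, a=6378137.000): φ=-22.34676600°, λ=120.98524300°, h=2505.3260 m

φ=-22.346766°, λ=120.985243°, h=2505.326 m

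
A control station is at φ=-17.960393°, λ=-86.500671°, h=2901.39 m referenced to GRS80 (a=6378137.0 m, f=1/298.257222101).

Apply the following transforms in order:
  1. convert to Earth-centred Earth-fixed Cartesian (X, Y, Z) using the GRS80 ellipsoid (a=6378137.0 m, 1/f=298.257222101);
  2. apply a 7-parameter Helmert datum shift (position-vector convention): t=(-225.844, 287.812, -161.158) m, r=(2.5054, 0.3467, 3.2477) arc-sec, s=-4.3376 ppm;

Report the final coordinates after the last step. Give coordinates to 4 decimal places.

start: φ=-17.960393°, λ=-86.500671°, h=2901.390 m
→ ECEF (a=6378137.000, f=1/298.257222101): X=370617.0817, Y=-6060700.5412, Z=-1955109.5219
→ Helmert 7p (PV): X=370481.7710, Y=-6060356.8572, Z=-1955336.4385

X=370481.7710 m, Y=-6060356.8572 m, Z=-1955336.4385 m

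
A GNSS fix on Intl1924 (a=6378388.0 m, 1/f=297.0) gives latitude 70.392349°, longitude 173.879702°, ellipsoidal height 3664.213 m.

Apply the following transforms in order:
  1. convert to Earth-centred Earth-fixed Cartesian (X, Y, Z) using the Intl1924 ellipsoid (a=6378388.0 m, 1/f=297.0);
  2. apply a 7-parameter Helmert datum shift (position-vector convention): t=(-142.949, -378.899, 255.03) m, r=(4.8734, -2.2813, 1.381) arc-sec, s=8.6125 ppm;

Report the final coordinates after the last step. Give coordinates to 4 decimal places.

X=-2136071.0404 m, Y=228488.2428 m, Z=5989750.8354 m

start: φ=70.392349°, λ=173.879702°, h=3664.213 m
→ ECEF (a=6378388.000, f=1/297.0): X=-2135841.9188, Y=229020.9833, Z=5989462.4327
→ Helmert 7p (PV): X=-2136071.0404, Y=228488.2428, Z=5989750.8354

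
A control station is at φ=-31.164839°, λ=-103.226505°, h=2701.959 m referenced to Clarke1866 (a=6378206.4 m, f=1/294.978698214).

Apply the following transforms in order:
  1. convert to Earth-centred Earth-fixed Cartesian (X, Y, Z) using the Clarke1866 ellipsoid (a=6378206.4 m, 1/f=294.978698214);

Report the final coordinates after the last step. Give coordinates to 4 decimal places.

X=-1250394.5109 m, Y=-5320013.0904 m, Z=-3282766.6909 m

start: φ=-31.164839°, λ=-103.226505°, h=2701.959 m
→ ECEF (a=6378206.400, f=1/294.978698214): X=-1250394.5109, Y=-5320013.0904, Z=-3282766.6909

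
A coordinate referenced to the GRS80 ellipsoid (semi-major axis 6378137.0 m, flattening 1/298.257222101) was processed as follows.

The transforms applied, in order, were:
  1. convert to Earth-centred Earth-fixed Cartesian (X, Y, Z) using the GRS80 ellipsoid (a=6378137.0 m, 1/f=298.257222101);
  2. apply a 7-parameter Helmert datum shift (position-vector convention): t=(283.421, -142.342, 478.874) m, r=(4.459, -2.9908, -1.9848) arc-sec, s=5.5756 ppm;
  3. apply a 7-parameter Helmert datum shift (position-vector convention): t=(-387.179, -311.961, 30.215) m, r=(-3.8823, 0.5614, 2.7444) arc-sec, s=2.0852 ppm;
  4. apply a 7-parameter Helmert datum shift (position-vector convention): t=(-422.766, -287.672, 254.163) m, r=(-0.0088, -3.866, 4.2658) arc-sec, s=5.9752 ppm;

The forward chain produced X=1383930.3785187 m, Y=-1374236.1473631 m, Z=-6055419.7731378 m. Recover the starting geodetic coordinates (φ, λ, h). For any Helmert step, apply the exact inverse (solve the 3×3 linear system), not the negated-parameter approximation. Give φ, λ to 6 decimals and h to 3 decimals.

start: X=1383930.3785, Y=-1374236.1474, Z=-6055419.7731 m
→ Helmert⁻¹: X=1384202.9568, Y=-1373968.6344, Z=-6055663.7551
→ Helmert⁻¹: X=1384585.4552, Y=-1373558.2513, Z=-6055703.4273
→ Helmert⁻¹: X=1384219.7200, Y=-1373525.8526, Z=-6056138.9129
→ geod (Bowring, a=6378137.000): φ=-72.26370600°, λ=-44.77782200°, h=3594.6910 m

φ=-72.263706°, λ=-44.777822°, h=3594.691 m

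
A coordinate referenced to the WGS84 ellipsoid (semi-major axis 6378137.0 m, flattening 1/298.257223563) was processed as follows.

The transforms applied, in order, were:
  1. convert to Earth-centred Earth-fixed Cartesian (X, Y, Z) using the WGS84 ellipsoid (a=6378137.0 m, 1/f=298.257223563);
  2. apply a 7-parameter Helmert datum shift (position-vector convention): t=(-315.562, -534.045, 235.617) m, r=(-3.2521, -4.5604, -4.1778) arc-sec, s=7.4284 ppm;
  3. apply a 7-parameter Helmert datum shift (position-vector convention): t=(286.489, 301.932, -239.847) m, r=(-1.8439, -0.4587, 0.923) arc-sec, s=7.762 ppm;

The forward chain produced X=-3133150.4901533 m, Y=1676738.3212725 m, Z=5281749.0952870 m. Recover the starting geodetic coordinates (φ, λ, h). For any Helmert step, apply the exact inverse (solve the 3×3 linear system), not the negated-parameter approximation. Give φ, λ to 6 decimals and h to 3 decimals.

start: X=-3133150.4902, Y=1676738.3213, Z=5281749.0953 m
→ Helmert⁻¹: X=-3133393.4098, Y=1676390.1802, Z=5281969.8980
→ Helmert⁻¹: X=-3132971.7589, Y=1676765.0355, Z=5281790.7517
→ geod (Bowring, a=6378137.000): φ=56.24626700°, λ=151.84433100°, h=2482.6300 m

φ=56.246267°, λ=151.844331°, h=2482.630 m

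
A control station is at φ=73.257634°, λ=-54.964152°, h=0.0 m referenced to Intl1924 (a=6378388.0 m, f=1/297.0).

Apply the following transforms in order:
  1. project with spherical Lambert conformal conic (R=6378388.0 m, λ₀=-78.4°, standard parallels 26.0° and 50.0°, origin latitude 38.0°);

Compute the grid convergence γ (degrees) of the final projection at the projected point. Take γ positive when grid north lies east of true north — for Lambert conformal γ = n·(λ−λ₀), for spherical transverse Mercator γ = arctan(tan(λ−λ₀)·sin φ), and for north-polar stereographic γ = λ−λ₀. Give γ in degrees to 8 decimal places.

start: φ=73.257634°, λ=-54.964152°, h=0.000 m
→ into lcc (λ₀=-78.4°): φ=73.25763400°, λ−λ₀=23.43584800°
convergence γ = 14.53663672°

14.53663672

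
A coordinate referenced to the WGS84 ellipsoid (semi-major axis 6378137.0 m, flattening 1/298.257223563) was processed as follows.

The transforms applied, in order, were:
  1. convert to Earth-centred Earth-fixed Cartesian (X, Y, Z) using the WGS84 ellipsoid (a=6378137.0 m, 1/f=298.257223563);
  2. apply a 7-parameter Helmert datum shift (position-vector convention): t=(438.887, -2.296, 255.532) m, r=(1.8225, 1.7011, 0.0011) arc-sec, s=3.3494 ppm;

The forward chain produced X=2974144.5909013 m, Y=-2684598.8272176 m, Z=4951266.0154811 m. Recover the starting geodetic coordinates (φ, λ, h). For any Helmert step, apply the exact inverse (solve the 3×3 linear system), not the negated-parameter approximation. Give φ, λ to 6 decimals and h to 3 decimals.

φ=51.209655°, λ=-42.074961°, h=3659.457 m

start: X=2974144.5909, Y=-2684598.8272, Z=4951266.0155 m
→ Helmert⁻¹: X=2973654.8974, Y=-2684543.8093, Z=4951042.1447
→ geod (Bowring, a=6378137.000): φ=51.20965500°, λ=-42.07496100°, h=3659.4570 m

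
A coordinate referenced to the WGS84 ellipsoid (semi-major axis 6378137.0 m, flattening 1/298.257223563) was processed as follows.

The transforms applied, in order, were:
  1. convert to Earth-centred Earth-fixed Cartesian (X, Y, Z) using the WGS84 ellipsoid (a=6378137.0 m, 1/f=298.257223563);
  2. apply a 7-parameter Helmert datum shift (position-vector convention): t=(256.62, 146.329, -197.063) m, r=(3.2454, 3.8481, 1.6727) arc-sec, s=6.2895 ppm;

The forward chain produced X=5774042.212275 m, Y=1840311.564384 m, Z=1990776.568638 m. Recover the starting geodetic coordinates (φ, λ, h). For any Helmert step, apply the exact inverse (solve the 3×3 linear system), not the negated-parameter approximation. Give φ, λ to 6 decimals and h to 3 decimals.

φ=18.302919°, λ=17.677543°, h=2535.273 m

start: X=5774042.2123, Y=1840311.5644, Z=1990776.5686 m
→ Helmert⁻¹: X=5773727.0558, Y=1840138.1671, Z=1991039.8718
→ geod (Bowring, a=6378137.000): φ=18.30291900°, λ=17.67754300°, h=2535.2730 m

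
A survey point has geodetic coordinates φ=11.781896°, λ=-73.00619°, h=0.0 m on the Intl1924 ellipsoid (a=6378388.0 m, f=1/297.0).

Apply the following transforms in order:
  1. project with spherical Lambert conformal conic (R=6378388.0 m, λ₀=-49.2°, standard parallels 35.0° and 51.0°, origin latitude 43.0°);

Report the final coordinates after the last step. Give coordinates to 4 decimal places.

E=-2905582.8476 m, N=-3192170.4569 m

start: φ=11.781896°, λ=-73.006190°, h=0.000 m
→ lcc (R=6378388.0, λ₀=-49.2°): E=-2905582.8476, N=-3192170.4569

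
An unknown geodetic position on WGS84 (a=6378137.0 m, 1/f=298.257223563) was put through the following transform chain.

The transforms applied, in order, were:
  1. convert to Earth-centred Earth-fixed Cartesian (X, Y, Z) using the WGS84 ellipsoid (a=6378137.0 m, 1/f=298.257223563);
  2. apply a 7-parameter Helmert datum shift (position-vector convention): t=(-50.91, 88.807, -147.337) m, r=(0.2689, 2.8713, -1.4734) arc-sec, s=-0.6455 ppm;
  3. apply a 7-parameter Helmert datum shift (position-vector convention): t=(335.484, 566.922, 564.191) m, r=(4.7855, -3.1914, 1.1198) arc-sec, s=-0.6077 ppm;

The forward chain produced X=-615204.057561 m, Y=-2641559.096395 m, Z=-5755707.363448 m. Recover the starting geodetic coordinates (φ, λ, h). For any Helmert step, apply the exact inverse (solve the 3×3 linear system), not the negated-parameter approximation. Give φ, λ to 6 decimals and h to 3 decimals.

start: X=-615204.0576, Y=-2641559.0964, Z=-5755707.3634 m
→ Helmert⁻¹: X=-615643.3223, Y=-2642257.8300, Z=-5756204.2247
→ Helmert⁻¹: X=-615493.8075, Y=-2642360.2433, Z=-5756065.7264
→ geod (Bowring, a=6378137.000): φ=-64.91138700°, λ=-103.11228600°, h=2802.5320 m

φ=-64.911387°, λ=-103.112286°, h=2802.532 m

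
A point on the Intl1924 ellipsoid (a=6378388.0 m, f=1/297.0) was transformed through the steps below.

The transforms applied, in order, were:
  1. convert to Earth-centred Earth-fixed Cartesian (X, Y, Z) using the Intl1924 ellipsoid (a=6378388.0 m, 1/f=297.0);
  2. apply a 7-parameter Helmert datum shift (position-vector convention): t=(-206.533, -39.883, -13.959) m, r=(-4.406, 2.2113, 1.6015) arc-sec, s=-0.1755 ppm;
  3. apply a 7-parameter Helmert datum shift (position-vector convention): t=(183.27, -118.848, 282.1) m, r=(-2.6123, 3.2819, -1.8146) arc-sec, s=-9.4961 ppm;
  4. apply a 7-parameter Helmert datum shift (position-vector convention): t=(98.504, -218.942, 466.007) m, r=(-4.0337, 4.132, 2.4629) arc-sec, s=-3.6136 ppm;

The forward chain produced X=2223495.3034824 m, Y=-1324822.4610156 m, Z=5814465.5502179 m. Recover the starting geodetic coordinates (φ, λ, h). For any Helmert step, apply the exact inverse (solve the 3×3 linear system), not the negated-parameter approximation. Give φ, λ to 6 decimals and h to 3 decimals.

start: X=2223495.3035, Y=-1324822.4610, Z=5814465.5502 m
→ Helmert⁻¹: X=2223272.5461, Y=-1324748.5515, Z=5814039.1838
→ Helmert⁻¹: X=2223029.5365, Y=-1324696.3564, Z=5813830.8862
→ Helmert⁻¹: X=2223163.8452, Y=-1324798.1560, Z=5813841.4005
→ geod (Bowring, a=6378388.000): φ=66.14752000°, λ=-30.79099600°, h=3378.7570 m

φ=66.147520°, λ=-30.790996°, h=3378.757 m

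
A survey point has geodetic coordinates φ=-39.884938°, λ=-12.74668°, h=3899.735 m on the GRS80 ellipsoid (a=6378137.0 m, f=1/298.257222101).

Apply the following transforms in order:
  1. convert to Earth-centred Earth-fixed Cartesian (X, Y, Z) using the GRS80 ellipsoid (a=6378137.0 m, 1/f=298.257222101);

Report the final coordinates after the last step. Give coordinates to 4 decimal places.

start: φ=-39.884938°, λ=-12.746680°, h=3899.735 m
→ ECEF (a=6378137.000, f=1/298.257222101): X=4783046.1077, Y=-1082001.4974, Z=-4070691.2455

X=4783046.1077 m, Y=-1082001.4974 m, Z=-4070691.2455 m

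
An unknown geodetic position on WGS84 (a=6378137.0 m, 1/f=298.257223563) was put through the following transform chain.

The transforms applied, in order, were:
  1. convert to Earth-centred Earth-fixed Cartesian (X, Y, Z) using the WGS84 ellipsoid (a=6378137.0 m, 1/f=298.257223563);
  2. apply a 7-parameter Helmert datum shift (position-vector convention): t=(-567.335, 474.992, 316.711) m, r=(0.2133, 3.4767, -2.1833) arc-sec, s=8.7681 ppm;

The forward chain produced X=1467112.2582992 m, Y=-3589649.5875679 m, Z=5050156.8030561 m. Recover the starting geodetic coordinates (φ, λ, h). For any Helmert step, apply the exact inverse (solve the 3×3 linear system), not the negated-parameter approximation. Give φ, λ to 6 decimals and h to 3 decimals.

start: X=1467112.2583, Y=-3589649.5876, Z=5050156.8031 m
→ Helmert⁻¹: X=1467619.6079, Y=-3590072.3445, Z=5049824.2650
→ geod (Bowring, a=6378137.000): φ=52.65994900°, λ=-67.76528300°, h=2696.8690 m

φ=52.659949°, λ=-67.765283°, h=2696.869 m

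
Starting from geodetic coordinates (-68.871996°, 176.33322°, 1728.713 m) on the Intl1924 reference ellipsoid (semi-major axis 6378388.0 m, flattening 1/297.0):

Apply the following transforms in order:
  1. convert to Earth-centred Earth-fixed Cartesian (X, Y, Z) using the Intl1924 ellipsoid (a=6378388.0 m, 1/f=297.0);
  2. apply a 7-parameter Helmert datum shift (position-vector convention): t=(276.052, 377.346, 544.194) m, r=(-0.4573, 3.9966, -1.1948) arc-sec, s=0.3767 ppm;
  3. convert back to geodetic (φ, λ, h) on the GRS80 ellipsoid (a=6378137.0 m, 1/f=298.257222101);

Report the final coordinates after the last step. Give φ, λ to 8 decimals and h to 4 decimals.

φ=-68.87069250°, λ=176.32360279°, h=1304.1697 m

start: φ=-68.871996°, λ=176.333220°, h=1728.713 m
→ ECEF (a=6378388.000, f=1/297.0): X=-2301762.6135, Y=147508.2222, Z=-5928591.3417
→ Helmert 7p (PV): X=-2301601.4470, Y=147885.8128, Z=-5928005.1089
→ geod (Bowring, a=6378137.000): φ=-68.87069250°, λ=176.32360279°, h=1304.1697 m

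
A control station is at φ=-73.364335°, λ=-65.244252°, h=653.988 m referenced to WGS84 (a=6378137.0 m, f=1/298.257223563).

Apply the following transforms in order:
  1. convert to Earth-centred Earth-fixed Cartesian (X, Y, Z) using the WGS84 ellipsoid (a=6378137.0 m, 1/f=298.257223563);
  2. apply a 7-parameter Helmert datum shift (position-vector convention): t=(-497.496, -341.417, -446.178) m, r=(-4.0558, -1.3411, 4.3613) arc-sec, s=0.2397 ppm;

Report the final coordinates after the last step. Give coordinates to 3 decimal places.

start: φ=-73.364335°, λ=-65.244252°, h=653.988 m
→ ECEF (a=6378137.000, f=1/298.257223563): X=767062.8023, Y=-1663448.9002, Z=-6089632.8010
→ Helmert 7p (PV): X=766640.2562, Y=-1663894.2380, Z=-6090042.7428

X=766640.256 m, Y=-1663894.238 m, Z=-6090042.743 m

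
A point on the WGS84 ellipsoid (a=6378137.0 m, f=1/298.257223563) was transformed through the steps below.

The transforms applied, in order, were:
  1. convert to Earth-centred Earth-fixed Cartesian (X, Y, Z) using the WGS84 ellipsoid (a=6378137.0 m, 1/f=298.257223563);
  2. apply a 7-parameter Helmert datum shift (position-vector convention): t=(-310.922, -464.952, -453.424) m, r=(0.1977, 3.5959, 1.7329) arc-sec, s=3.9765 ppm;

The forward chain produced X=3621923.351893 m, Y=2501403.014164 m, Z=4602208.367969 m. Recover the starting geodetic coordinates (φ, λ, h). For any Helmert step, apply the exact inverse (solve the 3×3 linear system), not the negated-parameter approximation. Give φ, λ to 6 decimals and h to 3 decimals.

φ=46.467799°, λ=34.632898°, h=2053.175 m

start: X=3621923.3519, Y=2501403.0142, Z=4602208.3680 m
→ Helmert⁻¹: X=3622160.6480, Y=2501831.9981, Z=4602704.2382
→ geod (Bowring, a=6378137.000): φ=46.46779900°, λ=34.63289800°, h=2053.1750 m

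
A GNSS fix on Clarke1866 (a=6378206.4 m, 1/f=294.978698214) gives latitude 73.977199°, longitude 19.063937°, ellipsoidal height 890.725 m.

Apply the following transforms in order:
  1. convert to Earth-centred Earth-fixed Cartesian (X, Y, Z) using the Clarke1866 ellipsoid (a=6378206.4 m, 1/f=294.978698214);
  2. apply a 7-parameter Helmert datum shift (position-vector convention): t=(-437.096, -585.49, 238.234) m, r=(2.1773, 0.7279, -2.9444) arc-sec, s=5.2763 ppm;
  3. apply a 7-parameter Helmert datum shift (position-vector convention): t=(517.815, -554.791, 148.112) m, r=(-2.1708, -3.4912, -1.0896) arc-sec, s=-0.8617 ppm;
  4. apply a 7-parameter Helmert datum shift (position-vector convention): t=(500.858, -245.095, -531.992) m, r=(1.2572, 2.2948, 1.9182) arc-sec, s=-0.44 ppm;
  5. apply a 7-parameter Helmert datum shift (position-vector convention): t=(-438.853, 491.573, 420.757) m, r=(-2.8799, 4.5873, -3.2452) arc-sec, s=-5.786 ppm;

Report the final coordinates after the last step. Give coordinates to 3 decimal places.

start: φ=73.977199°, λ=19.063937°, h=890.725 m
→ ECEF (a=6378206.400, f=1/294.978698214): X=1669415.1158, Y=576910.3137, Z=6108913.4656
→ Helmert 7p (PV): X=1669016.6217, Y=576239.5518, Z=6109184.1305
→ Helmert 7p (PV): X=1669432.6397, Y=575739.7426, Z=6109349.1632
→ Helmert 7p (PV): X=1669995.3785, Y=575472.6826, Z=6108799.4190
→ Helmert 7p (PV): X=1669691.7749, Y=576019.9432, Z=6109139.6554

X=1669691.775 m, Y=576019.943 m, Z=6109139.655 m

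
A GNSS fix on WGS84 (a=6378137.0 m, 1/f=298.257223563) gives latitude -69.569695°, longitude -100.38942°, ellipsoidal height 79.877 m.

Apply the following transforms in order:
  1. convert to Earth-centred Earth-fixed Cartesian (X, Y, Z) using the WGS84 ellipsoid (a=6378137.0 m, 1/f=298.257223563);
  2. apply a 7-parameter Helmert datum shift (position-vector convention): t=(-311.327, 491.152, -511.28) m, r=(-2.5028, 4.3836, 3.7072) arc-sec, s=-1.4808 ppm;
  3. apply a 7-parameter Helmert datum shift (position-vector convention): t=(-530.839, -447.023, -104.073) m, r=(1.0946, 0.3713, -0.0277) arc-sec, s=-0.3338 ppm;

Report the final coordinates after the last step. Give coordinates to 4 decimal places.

X=-403633.7349 m, Y=-2196392.1101 m, Z=-5955107.3786 m

start: φ=-69.569695°, λ=-100.389420°, h=79.877 m
→ ECEF (a=6378137.000, f=1/298.257223563): X=-402694.2137, Y=-2196392.3912, Z=-5954527.1119
→ Helmert 7p (PV): X=-403092.0158, Y=-2195977.4761, Z=-5954994.3655
→ Helmert 7p (PV): X=-403633.7349, Y=-2196392.1101, Z=-5955107.3786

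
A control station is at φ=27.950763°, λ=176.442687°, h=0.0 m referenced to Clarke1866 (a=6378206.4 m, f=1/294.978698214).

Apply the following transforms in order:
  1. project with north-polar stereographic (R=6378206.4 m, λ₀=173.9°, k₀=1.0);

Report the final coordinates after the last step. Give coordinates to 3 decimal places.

E=340371.042 m, N=-7664734.199 m

start: φ=27.950763°, λ=176.442687°, h=0.000 m
→ stereo (R=6378206.4, λ₀=173.9°): E=340371.0421, N=-7664734.1985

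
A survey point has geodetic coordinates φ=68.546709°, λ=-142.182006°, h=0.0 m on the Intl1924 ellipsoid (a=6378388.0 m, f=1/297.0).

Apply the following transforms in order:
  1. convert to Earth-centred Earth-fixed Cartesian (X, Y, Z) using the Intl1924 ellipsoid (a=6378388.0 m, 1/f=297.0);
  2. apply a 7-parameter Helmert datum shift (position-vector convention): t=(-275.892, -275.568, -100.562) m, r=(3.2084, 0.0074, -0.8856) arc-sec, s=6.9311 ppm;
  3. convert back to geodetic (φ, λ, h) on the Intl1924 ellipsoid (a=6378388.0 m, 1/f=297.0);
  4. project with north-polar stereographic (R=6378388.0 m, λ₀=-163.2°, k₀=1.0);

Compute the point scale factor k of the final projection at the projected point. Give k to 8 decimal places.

1.03589916

start: φ=68.546709°, λ=-142.182006°, h=0.000 m
→ ECEF (a=6378388.000, f=1/297.0): X=-1848252.0056, Y=-1434581.1361, Z=5913803.4519
→ Helmert 7p (PV): X=-1848546.6553, Y=-1434950.7002, Z=5913721.6306
→ geod (Bowring, a=6378388.000): φ=68.54260802°, λ=-142.17928152°, h=91.8734 m
→ into stereo (λ₀=-163.2°): φ=68.54260802°, λ−λ₀=21.02071848°
scale k = 1.03589916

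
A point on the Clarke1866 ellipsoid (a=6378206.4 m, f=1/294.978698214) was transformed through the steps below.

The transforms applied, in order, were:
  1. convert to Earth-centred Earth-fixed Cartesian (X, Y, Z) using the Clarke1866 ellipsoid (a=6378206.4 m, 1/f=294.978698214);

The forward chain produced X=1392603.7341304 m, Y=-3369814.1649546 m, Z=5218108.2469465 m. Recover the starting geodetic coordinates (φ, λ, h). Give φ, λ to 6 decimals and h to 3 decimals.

φ=55.237936°, λ=-67.546732°, h=2165.097 m

start: X=1392603.7341, Y=-3369814.1650, Z=5218108.2469 m
→ geod (Bowring, a=6378206.400): φ=55.23793600°, λ=-67.54673200°, h=2165.0970 m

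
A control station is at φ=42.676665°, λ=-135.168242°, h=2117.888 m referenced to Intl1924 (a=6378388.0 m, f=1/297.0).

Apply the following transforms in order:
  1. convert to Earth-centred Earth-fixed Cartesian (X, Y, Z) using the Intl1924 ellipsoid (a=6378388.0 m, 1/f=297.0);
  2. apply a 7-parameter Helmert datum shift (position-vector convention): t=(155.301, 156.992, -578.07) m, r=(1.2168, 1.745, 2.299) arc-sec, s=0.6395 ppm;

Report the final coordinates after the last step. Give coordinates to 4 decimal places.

X=-3331606.6467 m, Y=-3312230.9779 m, Z=4302106.9370 m

start: φ=42.676665°, λ=-135.168242°, h=2117.888 m
→ ECEF (a=6378388.000, f=1/297.0): X=-3331833.1364, Y=-3312323.3331, Z=4302673.6082
→ Helmert 7p (PV): X=-3331606.6467, Y=-3312230.9779, Z=4302106.9370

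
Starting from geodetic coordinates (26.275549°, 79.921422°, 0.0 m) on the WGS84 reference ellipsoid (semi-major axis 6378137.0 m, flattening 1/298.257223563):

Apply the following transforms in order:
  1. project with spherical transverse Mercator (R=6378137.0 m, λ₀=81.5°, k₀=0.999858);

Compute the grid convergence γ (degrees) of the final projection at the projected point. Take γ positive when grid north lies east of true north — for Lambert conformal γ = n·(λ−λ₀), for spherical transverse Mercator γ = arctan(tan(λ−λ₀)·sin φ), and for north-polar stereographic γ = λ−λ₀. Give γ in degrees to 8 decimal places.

start: φ=26.275549°, λ=79.921422°, h=0.000 m
→ into tm (λ₀=81.5°): φ=26.27554900°, λ−λ₀=-1.57857800°
convergence γ = -0.69896064°

-0.69896064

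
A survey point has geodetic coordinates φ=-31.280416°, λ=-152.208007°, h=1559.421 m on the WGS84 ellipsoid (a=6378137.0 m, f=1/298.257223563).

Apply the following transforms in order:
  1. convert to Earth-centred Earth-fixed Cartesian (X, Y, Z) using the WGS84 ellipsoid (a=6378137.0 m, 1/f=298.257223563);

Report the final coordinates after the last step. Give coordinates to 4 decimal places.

start: φ=-31.280416°, λ=-152.208007°, h=1559.421 m
→ ECEF (a=6378137.000, f=1/298.257223563): X=-4827731.7030, Y=-2544512.0237, Z=-3293313.4636

X=-4827731.7030 m, Y=-2544512.0237 m, Z=-3293313.4636 m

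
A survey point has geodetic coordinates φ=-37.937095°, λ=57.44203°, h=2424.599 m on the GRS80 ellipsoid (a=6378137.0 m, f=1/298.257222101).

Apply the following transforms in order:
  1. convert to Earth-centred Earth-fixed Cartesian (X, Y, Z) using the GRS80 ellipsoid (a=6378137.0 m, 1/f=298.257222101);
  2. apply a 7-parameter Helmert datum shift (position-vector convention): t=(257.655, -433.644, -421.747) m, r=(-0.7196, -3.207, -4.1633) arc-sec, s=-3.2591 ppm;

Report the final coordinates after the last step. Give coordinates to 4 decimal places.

X=2711951.1616 m, Y=4246286.4116 m, Z=-3901811.8865 m

start: φ=-37.937095°, λ=57.442030°, h=2424.599 m
→ ECEF (a=6378137.000, f=1/298.257222101): X=2711555.9665, Y=4246802.2378, Z=-3901430.1978
→ Helmert 7p (PV): X=2711951.1616, Y=4246286.4116, Z=-3901811.8865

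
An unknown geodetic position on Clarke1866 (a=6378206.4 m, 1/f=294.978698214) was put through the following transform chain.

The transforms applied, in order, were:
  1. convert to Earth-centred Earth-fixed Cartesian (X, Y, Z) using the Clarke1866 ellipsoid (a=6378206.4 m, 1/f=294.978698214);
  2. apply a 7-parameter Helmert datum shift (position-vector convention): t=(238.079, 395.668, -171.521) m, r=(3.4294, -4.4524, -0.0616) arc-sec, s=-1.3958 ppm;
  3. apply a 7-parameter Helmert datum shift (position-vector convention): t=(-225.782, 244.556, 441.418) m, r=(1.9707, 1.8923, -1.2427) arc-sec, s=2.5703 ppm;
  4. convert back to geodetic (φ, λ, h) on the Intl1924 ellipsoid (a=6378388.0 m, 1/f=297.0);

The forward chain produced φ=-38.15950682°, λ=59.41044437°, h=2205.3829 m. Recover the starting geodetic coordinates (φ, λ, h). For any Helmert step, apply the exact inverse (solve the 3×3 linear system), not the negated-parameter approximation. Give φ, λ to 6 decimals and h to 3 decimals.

start: φ=-38.159507°, λ=59.410444°, h=2205.383 m
→ ECEF (a=6378388.000, f=1/297.0): X=2556365.2977, Y=4324376.5663, Z=-3920806.8873
→ Helmert⁻¹: X=2556594.4308, Y=4324098.8344, Z=-3921256.0854
→ Helmert⁻¹: X=2556273.9860, Y=4323644.7699, Z=-3921217.1026
→ geod (Bowring, a=6378206.400): φ=-38.16745700°, λ=59.40709300°, h=2164.4620 m

φ=-38.167457°, λ=59.407093°, h=2164.462 m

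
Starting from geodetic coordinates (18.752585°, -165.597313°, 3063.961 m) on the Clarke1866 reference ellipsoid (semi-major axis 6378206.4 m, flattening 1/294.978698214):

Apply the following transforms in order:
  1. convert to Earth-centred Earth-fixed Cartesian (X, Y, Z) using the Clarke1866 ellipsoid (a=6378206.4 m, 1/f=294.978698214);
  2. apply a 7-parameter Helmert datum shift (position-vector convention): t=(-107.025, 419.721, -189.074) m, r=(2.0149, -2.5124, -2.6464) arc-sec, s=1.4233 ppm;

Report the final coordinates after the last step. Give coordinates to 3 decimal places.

X=-5854823.773 m, Y=-1503042.180 m, Z=2038026.307 m

start: φ=18.752585°, λ=-165.597313°, h=3063.961 m
→ ECEF (a=6378206.400, f=1/294.978698214): X=-5854664.2976, Y=-1503514.9664, Z=2038298.4800
→ Helmert 7p (PV): X=-5854823.7733, Y=-1503042.1804, Z=2038026.3074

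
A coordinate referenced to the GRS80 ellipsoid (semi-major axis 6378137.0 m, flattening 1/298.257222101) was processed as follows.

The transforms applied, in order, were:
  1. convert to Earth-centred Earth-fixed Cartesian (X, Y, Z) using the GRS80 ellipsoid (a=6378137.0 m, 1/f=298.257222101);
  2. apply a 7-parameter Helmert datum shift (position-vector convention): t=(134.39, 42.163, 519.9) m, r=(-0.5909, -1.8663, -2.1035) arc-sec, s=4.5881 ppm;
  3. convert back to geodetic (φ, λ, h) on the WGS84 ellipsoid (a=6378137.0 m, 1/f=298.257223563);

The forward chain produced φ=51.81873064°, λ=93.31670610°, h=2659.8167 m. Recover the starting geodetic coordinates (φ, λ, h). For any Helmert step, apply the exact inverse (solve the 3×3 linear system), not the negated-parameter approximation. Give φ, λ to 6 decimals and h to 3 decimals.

φ=51.816280°, λ=93.318629°, h=2200.797 m

start: φ=51.818731°, λ=93.316706°, h=2659.817 m
→ ECEF (a=6378137.000, f=1/298.257223563): X=-228671.1022, Y=3945857.9538, Z=4992451.6911
→ Helmert⁻¹: X=-228799.5144, Y=3945781.0531, Z=4991922.2616
→ geod (Bowring, a=6378137.000): φ=51.81628000°, λ=93.31862900°, h=2200.7970 m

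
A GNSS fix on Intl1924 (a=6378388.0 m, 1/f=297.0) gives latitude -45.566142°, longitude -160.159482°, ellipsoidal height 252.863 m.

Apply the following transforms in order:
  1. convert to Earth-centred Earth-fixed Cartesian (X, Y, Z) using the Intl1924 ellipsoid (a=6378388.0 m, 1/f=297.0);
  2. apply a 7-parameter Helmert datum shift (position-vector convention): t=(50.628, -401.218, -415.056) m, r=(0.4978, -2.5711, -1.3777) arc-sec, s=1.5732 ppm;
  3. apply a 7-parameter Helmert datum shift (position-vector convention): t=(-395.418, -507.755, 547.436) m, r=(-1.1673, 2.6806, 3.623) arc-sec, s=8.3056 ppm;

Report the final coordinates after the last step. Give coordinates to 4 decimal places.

start: φ=-45.566142°, λ=-160.159482°, h=252.863 m
→ ECEF (a=6378388.000, f=1/297.0): X=-4207737.7323, Y=-1518240.9358, Z=-4531881.2993
→ Helmert 7p (PV): X=-4207647.3745, Y=-1518605.5003, Z=-4532359.5987
→ Helmert 7p (PV): X=-4208109.9679, Y=-1519225.4252, Z=-4531786.5298

X=-4208109.9679 m, Y=-1519225.4252 m, Z=-4531786.5298 m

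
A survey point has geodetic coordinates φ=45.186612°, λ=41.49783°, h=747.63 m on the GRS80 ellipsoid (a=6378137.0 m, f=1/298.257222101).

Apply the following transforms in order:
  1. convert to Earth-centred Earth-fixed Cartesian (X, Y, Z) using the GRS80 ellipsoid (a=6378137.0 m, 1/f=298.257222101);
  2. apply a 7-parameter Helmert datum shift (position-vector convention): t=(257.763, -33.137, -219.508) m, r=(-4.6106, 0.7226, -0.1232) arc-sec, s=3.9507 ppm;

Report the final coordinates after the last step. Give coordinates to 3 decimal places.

start: φ=45.186612°, λ=41.497830°, h=747.630 m
→ ECEF (a=6378137.000, f=1/298.257222101): X=3372982.1988, Y=2983934.8360, Z=4502519.4658
→ Helmert 7p (PV): X=3373270.8433, Y=2984012.1174, Z=4502239.2298

X=3373270.843 m, Y=2984012.117 m, Z=4502239.230 m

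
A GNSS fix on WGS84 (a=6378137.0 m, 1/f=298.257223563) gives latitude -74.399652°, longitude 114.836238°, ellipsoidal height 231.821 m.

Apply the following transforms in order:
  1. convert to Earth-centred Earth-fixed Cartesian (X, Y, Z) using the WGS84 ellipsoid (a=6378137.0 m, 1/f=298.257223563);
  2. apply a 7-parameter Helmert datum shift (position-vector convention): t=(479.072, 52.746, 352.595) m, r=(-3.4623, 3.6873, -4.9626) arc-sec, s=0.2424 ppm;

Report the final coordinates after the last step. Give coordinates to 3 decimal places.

X=-722314.341 m, Y=1561485.632 m, Z=-6120969.405 m

start: φ=-74.399652°, λ=114.836238°, h=231.821 m
→ ECEF (a=6378137.000, f=1/298.257223563): X=-722721.3787, Y=1561517.8695, Z=-6121307.2249
→ Helmert 7p (PV): X=-722314.3405, Y=1561485.6318, Z=-6120969.4051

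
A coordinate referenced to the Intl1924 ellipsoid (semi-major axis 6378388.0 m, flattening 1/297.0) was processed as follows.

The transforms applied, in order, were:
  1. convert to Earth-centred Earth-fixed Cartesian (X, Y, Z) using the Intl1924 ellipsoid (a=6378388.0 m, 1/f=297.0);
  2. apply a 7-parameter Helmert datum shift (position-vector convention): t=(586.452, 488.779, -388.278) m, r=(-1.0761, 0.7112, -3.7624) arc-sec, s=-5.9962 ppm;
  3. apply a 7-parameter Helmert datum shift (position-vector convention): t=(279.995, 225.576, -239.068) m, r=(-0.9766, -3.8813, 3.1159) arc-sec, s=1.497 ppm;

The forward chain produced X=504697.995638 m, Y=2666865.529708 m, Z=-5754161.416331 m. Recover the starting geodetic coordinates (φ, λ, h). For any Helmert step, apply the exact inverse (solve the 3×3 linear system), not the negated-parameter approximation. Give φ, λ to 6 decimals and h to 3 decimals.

start: X=504697.9956, Y=2666865.5297, Z=-5754161.4163 m
→ Helmert⁻¹: X=504349.2571, Y=2666655.5859, Z=-5753910.5993
→ Helmert⁻¹: X=503737.0304, Y=2666221.9990, Z=-5753541.1740
→ geod (Bowring, a=6378388.000): φ=-64.90003700°, λ=79.30105500°, h=464.4610 m

φ=-64.900037°, λ=79.301055°, h=464.461 m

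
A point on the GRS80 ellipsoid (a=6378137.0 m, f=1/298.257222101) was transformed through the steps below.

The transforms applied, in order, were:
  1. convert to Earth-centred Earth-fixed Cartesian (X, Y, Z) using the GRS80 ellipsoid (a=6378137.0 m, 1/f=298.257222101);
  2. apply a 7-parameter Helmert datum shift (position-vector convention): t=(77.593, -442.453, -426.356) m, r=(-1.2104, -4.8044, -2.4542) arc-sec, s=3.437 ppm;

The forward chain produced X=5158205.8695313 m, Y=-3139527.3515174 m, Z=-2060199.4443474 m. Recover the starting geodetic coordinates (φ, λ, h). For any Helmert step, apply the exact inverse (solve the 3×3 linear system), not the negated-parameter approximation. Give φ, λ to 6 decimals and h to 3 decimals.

start: X=5158205.8695, Y=-3139527.3515, Z=-2060199.4443 m
→ Helmert⁻¹: X=5158099.9168, Y=-3139000.6490, Z=-2059904.5736
→ geod (Bowring, a=6378137.000): φ=-18.95481500°, λ=-31.32291900°, h=3955.5970 m

φ=-18.954815°, λ=-31.322919°, h=3955.597 m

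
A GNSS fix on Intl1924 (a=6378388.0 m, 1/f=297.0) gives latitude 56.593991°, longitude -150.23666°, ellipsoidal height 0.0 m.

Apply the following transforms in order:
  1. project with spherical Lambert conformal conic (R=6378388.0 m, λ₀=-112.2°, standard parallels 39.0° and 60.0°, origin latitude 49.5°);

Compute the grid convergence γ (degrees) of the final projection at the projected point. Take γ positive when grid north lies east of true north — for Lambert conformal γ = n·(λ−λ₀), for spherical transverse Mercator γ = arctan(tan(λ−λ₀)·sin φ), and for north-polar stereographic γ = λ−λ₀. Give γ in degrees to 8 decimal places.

start: φ=56.593991°, λ=-150.236660°, h=0.000 m
→ into lcc (λ₀=-112.2°): φ=56.59399100°, λ−λ₀=-38.03666000°
convergence γ = -29.08941805°

-29.08941805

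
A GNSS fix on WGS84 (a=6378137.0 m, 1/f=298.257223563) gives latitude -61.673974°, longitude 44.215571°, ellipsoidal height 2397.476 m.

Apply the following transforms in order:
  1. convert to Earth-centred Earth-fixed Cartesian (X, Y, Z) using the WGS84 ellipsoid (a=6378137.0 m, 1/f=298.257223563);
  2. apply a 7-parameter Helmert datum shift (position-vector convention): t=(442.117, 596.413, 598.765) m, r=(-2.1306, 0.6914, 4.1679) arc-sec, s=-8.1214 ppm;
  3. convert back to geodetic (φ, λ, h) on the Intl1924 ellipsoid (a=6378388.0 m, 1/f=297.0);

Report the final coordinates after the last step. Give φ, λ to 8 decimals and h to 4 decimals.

start: φ=-61.673974°, λ=44.215571°, h=2397.476 m
→ ECEF (a=6378137.000, f=1/298.257223563): X=2175512.0260, Y=2116743.6448, Z=-5593477.0127
→ Helmert 7p (PV): X=2175874.9538, Y=2117309.0491, Z=-5592861.9777
→ geod (Bowring, a=6378388.000): φ=-61.66687481°, λ=44.21844230°, h=1986.3880 m

φ=-61.66687481°, λ=44.21844230°, h=1986.3880 m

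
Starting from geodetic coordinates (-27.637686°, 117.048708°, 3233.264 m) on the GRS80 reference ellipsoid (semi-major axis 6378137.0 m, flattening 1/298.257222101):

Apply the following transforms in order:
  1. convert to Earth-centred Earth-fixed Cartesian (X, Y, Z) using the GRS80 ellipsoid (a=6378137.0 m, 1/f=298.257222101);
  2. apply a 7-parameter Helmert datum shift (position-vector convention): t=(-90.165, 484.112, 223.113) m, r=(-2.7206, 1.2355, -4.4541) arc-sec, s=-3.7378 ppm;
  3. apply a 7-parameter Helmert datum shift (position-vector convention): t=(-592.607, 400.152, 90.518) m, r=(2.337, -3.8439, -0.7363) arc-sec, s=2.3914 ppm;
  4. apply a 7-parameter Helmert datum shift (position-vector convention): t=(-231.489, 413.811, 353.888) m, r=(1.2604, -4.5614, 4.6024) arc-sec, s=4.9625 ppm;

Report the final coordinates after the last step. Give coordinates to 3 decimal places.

X=-2573461.418 m, Y=5039861.258 m, Z=-2941906.202 m

start: φ=-27.637686°, λ=117.048708°, h=3233.264 m
→ ECEF (a=6378137.000, f=1/298.257222101): X=-2572654.4677, Y=5038525.1307, Z=-2942495.0749
→ Helmert 7p (PV): X=-2572643.8398, Y=5039007.1527, Z=-2942312.0107
→ Helmert 7p (PV): X=-2573169.7790, Y=5039461.8753, Z=-2942219.3796
→ Helmert 7p (PV): X=-2573461.4183, Y=5039861.2579, Z=-2941906.2023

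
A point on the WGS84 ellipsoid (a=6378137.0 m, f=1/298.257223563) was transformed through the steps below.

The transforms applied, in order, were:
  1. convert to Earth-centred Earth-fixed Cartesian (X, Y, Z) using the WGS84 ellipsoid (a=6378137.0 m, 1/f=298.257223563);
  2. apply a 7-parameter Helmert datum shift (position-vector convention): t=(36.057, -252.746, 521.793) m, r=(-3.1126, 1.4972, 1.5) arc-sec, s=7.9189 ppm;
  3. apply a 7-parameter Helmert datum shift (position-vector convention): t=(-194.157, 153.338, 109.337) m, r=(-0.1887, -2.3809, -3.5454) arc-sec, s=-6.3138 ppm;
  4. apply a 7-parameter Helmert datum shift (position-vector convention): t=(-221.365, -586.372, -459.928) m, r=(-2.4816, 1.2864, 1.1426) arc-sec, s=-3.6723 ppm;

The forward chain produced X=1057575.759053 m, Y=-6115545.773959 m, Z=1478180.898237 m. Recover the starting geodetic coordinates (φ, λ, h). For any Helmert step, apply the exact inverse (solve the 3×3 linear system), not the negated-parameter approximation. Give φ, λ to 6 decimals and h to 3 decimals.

φ=13.481918°, λ=-80.184051°, h=2315.714 m

start: X=1057575.7591, Y=-6115545.7740, Z=1478180.8982 m
→ Helmert⁻¹: X=1057757.9133, Y=-6115005.5064, Z=1478579.2827
→ Helmert⁻¹: X=1058080.9271, Y=-6115180.6202, Z=1478461.4727
→ Helmert⁻¹: X=1057981.2956, Y=-6114909.4461, Z=1477843.3797
→ geod (Bowring, a=6378137.000): φ=13.48191800°, λ=-80.18405100°, h=2315.7140 m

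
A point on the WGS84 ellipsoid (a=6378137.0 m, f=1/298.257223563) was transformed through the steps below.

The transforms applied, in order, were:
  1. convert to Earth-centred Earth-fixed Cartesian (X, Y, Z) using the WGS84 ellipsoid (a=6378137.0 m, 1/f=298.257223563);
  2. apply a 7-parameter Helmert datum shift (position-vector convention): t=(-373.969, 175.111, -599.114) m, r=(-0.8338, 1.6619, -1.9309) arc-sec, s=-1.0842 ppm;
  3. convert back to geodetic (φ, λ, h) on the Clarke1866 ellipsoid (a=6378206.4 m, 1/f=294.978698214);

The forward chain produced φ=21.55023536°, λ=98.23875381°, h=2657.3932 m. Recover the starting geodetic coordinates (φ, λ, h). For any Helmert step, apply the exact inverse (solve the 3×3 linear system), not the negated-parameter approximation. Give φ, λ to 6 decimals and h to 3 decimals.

start: φ=21.550235°, λ=98.238754°, h=2657.393 m
→ ECEF (a=6378206.400, f=1/294.978698214): X=-850837.7476, Y=5876247.7157, Z=2329004.2899
→ Helmert⁻¹: X=-850538.4781, Y=5876061.5963, Z=2329622.8300
→ geod (Bowring, a=6378137.000): φ=21.55471800°, λ=98.23615300°, h=2710.8030 m

φ=21.554718°, λ=98.236153°, h=2710.803 m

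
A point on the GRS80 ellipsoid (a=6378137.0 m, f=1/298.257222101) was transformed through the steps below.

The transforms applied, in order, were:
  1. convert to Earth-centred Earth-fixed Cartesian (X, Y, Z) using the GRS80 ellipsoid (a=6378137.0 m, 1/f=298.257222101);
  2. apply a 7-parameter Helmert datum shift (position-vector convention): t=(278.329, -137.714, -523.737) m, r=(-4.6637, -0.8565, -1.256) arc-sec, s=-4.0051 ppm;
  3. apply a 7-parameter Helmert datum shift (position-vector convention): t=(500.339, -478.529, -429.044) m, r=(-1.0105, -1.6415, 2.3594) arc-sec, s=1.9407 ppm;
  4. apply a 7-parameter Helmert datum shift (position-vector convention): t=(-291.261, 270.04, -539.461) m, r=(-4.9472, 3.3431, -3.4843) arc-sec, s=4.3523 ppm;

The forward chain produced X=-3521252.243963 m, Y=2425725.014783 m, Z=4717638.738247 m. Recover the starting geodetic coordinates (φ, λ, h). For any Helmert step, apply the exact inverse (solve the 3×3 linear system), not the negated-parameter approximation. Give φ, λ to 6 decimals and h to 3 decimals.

φ=48.009802°, λ=145.441142°, h=2186.493 m

start: X=-3521252.2440, Y=2425725.0148, Z=4717638.7382 m
→ Helmert⁻¹: X=-3521063.0983, Y=2425271.7758, Z=4718158.7651
→ Helmert⁻¹: X=-3521491.3037, Y=2425762.7617, Z=4718618.5605
→ Helmert⁻¹: X=-3521778.9127, Y=2425782.0437, Z=4719230.6697
→ geod (Bowring, a=6378137.000): φ=48.00980200°, λ=145.44114200°, h=2186.4930 m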